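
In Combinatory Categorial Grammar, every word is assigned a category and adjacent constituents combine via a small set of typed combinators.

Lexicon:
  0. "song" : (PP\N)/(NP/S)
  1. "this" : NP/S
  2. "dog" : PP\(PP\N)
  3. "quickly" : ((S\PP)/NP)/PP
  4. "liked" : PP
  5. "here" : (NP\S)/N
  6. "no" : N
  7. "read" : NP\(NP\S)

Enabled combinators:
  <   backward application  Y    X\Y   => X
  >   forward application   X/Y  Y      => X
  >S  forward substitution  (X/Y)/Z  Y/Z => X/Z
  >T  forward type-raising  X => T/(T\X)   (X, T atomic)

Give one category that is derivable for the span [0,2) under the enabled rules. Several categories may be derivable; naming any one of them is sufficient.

[0,8] S   <
  [0,3] PP   <
    [0,2] PP\N   >
      [0,1] "song" : (PP\N)/(NP/S)
      [1,2] "this" : NP/S
    [2,3] "dog" : PP\(PP\N)
  [3,8] S\PP   >
    [3,5] (S\PP)/NP   >
      [3,4] "quickly" : ((S\PP)/NP)/PP
      [4,5] "liked" : PP
    [5,8] NP   <
      [5,7] NP\S   >
        [5,6] "here" : (NP\S)/N
        [6,7] "no" : N
      [7,8] "read" : NP\(NP\S)

PP\N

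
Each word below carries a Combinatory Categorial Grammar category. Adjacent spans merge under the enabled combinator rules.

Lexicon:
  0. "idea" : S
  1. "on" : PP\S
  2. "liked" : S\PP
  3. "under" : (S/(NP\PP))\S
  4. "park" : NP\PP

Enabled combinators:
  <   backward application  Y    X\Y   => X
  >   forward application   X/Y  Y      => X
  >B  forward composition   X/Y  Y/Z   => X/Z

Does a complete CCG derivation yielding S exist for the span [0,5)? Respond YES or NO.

YES

[0,5] S   >
  [0,4] S/(NP\PP)   <
    [0,3] S   <
      [0,2] PP   <
        [0,1] "idea" : S
        [1,2] "on" : PP\S
      [2,3] "liked" : S\PP
    [3,4] "under" : (S/(NP\PP))\S
  [4,5] "park" : NP\PP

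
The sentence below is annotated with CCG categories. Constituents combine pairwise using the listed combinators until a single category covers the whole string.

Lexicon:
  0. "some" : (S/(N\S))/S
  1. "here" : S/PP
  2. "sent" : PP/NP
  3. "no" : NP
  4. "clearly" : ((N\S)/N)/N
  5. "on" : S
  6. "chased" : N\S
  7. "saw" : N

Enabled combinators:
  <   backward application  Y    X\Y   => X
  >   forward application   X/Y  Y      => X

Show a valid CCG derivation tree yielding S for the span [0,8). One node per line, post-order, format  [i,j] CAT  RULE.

[0,1] (S/(N\S))/S  lex  "some"
[1,2] S/PP  lex  "here"
[2,3] PP/NP  lex  "sent"
[3,4] NP  lex  "no"
[2,4] PP  >  k=3
[1,4] S  >  k=2
[0,4] S/(N\S)  >  k=1
[4,5] ((N\S)/N)/N  lex  "clearly"
[5,6] S  lex  "on"
[6,7] N\S  lex  "chased"
[5,7] N  <  k=6
[4,7] (N\S)/N  >  k=5
[7,8] N  lex  "saw"
[4,8] N\S  >  k=7
[0,8] S  >  k=4

[0,8] S   >
  [0,4] S/(N\S)   >
    [0,1] "some" : (S/(N\S))/S
    [1,4] S   >
      [1,2] "here" : S/PP
      [2,4] PP   >
        [2,3] "sent" : PP/NP
        [3,4] "no" : NP
  [4,8] N\S   >
    [4,7] (N\S)/N   >
      [4,5] "clearly" : ((N\S)/N)/N
      [5,7] N   <
        [5,6] "on" : S
        [6,7] "chased" : N\S
    [7,8] "saw" : N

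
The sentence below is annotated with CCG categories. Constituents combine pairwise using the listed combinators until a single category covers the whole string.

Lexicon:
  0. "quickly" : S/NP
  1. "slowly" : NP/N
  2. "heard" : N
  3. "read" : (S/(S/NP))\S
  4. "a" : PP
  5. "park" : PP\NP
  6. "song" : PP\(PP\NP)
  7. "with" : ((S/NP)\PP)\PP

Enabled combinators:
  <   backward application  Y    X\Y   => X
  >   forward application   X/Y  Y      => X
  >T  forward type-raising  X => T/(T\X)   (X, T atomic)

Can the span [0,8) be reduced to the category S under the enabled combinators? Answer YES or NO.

YES

[0,8] S   >
  [0,4] S/(S/NP)   <
    [0,3] S   >
      [0,1] "quickly" : S/NP
      [1,3] NP   >
        [1,2] "slowly" : NP/N
        [2,3] "heard" : N
    [3,4] "read" : (S/(S/NP))\S
  [4,8] S/NP   <
    [4,5] "a" : PP
    [5,8] (S/NP)\PP   <
      [5,7] PP   <
        [5,6] "park" : PP\NP
        [6,7] "song" : PP\(PP\NP)
      [7,8] "with" : ((S/NP)\PP)\PP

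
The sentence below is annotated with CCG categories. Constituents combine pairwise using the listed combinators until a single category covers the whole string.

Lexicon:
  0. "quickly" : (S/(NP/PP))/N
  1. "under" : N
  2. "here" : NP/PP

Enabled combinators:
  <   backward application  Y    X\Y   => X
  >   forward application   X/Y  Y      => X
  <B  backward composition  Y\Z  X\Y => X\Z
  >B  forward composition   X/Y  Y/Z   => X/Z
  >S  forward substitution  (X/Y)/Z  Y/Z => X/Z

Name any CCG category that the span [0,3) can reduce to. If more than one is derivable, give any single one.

[0,3] S   >
  [0,2] S/(NP/PP)   >
    [0,1] "quickly" : (S/(NP/PP))/N
    [1,2] "under" : N
  [2,3] "here" : NP/PP

S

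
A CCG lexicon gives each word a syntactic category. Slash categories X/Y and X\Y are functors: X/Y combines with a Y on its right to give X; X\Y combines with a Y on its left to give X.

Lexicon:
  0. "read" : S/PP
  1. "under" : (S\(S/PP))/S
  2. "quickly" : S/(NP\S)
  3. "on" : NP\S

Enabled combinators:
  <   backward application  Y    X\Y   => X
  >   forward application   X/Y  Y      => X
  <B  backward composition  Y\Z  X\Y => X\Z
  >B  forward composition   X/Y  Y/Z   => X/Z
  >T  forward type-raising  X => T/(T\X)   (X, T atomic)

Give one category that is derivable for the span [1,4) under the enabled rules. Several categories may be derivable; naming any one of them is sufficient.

[0,4] S   <
  [0,1] "read" : S/PP
  [1,4] S\(S/PP)   >
    [1,2] "under" : (S\(S/PP))/S
    [2,4] S   >
      [2,3] "quickly" : S/(NP\S)
      [3,4] "on" : NP\S

S\(S/PP)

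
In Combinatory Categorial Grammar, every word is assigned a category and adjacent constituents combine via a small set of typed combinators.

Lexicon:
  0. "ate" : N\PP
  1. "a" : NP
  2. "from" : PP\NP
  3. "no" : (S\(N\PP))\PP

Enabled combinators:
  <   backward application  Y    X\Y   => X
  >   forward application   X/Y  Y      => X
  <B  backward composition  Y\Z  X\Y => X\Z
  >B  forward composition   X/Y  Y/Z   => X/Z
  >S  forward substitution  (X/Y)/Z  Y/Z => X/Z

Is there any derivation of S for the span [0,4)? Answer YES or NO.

YES

[0,4] S   <
  [0,1] "ate" : N\PP
  [1,4] S\(N\PP)   <
    [1,3] PP   <
      [1,2] "a" : NP
      [2,3] "from" : PP\NP
    [3,4] "no" : (S\(N\PP))\PP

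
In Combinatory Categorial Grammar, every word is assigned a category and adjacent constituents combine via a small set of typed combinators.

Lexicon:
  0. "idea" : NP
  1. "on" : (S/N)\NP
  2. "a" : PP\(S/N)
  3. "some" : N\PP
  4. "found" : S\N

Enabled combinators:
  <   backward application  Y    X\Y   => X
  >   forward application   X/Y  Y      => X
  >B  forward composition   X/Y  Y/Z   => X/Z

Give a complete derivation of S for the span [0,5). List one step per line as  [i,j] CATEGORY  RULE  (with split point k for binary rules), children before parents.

[0,5] S   <
  [0,4] N   <
    [0,3] PP   <
      [0,2] S/N   <
        [0,1] "idea" : NP
        [1,2] "on" : (S/N)\NP
      [2,3] "a" : PP\(S/N)
    [3,4] "some" : N\PP
  [4,5] "found" : S\N

[0,1] NP  lex  "idea"
[1,2] (S/N)\NP  lex  "on"
[0,2] S/N  <  k=1
[2,3] PP\(S/N)  lex  "a"
[0,3] PP  <  k=2
[3,4] N\PP  lex  "some"
[0,4] N  <  k=3
[4,5] S\N  lex  "found"
[0,5] S  <  k=4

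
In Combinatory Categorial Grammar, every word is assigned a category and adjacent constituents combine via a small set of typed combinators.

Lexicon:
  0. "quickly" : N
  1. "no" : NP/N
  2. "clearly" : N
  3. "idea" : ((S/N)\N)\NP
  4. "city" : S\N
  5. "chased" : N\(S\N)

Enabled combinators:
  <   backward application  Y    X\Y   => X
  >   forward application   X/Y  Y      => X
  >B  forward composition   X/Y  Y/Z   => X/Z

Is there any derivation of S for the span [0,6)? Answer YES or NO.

YES

[0,6] S   >
  [0,4] S/N   <
    [0,1] "quickly" : N
    [1,4] (S/N)\N   <
      [1,3] NP   >
        [1,2] "no" : NP/N
        [2,3] "clearly" : N
      [3,4] "idea" : ((S/N)\N)\NP
  [4,6] N   <
    [4,5] "city" : S\N
    [5,6] "chased" : N\(S\N)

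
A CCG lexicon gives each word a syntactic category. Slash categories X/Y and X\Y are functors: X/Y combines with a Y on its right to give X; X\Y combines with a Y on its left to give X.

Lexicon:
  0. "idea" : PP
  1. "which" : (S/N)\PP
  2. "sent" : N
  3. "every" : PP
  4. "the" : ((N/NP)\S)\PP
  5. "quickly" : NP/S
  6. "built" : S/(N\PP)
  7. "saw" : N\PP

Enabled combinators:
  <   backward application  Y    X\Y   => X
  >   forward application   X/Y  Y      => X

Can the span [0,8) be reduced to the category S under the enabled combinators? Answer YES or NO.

PP (S/N)\PP N PP ((N/NP)\S)\PP NP/S S/(N\PP) N\PP
CKY chart[0,8] = {N}; S ∉ chart

NO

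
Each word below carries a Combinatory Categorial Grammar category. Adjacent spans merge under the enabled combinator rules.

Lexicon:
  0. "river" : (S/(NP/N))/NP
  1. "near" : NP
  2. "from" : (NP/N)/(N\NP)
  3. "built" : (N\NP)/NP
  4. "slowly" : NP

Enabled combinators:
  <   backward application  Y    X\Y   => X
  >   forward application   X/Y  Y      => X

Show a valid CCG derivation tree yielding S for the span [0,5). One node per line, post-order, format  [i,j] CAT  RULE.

[0,5] S   >
  [0,2] S/(NP/N)   >
    [0,1] "river" : (S/(NP/N))/NP
    [1,2] "near" : NP
  [2,5] NP/N   >
    [2,3] "from" : (NP/N)/(N\NP)
    [3,5] N\NP   >
      [3,4] "built" : (N\NP)/NP
      [4,5] "slowly" : NP

[0,1] (S/(NP/N))/NP  lex  "river"
[1,2] NP  lex  "near"
[0,2] S/(NP/N)  >  k=1
[2,3] (NP/N)/(N\NP)  lex  "from"
[3,4] (N\NP)/NP  lex  "built"
[4,5] NP  lex  "slowly"
[3,5] N\NP  >  k=4
[2,5] NP/N  >  k=3
[0,5] S  >  k=2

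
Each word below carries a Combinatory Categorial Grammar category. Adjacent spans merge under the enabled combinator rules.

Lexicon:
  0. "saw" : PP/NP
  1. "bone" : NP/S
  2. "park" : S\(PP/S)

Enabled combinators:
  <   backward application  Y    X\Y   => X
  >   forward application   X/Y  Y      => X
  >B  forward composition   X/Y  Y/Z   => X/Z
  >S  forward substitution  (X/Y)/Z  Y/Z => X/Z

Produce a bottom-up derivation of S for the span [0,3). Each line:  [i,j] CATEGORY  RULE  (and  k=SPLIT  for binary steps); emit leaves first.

[0,1] PP/NP  lex  "saw"
[1,2] NP/S  lex  "bone"
[0,2] PP/S  >B  k=1
[2,3] S\(PP/S)  lex  "park"
[0,3] S  <  k=2

[0,3] S   <
  [0,2] PP/S   >B
    [0,1] "saw" : PP/NP
    [1,2] "bone" : NP/S
  [2,3] "park" : S\(PP/S)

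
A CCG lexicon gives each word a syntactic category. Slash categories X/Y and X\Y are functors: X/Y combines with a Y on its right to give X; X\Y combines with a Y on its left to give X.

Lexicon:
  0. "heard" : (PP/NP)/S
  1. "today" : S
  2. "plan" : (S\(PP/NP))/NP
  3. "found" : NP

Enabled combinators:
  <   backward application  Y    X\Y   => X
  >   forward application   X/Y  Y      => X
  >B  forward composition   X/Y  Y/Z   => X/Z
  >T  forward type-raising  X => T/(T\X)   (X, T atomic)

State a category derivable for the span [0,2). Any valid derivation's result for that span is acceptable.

[0,4] S   <
  [0,2] PP/NP   >
    [0,1] "heard" : (PP/NP)/S
    [1,2] "today" : S
  [2,4] S\(PP/NP)   >
    [2,3] "plan" : (S\(PP/NP))/NP
    [3,4] "found" : NP

PP/NP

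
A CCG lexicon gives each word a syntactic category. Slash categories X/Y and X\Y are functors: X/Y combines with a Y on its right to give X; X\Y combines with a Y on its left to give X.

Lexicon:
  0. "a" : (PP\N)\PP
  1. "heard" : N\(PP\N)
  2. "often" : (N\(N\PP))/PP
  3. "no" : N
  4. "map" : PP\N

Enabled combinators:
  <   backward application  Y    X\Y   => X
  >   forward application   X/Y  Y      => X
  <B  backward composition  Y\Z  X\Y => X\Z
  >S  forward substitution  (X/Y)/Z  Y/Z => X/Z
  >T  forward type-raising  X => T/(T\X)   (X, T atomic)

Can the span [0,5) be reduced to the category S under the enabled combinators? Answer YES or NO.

NO

(PP\N)\PP N\(PP\N) (N\(N\PP))/PP N PP\N
CKY chart[0,5] = {N, N/(N\N), NP/(NP\N), PP/(PP\N), S/(S\N)}; S ∉ chart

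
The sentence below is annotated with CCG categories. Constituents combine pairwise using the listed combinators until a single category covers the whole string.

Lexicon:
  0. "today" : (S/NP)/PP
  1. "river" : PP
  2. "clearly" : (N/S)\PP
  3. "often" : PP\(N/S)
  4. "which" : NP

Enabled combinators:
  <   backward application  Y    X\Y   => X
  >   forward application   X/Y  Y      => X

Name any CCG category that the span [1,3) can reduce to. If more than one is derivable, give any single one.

[0,5] S   >
  [0,4] S/NP   >
    [0,1] "today" : (S/NP)/PP
    [1,4] PP   <
      [1,3] N/S   <
        [1,2] "river" : PP
        [2,3] "clearly" : (N/S)\PP
      [3,4] "often" : PP\(N/S)
  [4,5] "which" : NP

N/S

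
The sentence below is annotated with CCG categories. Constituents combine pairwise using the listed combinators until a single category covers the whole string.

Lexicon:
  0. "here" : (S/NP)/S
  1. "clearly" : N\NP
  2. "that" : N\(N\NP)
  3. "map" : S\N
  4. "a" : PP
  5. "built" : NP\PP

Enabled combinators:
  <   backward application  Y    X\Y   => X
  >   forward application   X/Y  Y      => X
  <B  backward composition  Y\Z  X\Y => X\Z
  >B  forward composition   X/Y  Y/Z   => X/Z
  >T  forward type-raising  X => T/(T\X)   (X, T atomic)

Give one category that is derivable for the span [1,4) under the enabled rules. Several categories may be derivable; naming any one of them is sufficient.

[0,6] S   >
  [0,4] S/NP   >
    [0,1] "here" : (S/NP)/S
    [1,4] S   <
      [1,3] N   <
        [1,2] "clearly" : N\NP
        [2,3] "that" : N\(N\NP)
      [3,4] "map" : S\N
  [4,6] NP   >
    [4,5] NP/(NP\PP)   >T
      [4,5] "a" : PP
    [5,6] "built" : NP\PP

S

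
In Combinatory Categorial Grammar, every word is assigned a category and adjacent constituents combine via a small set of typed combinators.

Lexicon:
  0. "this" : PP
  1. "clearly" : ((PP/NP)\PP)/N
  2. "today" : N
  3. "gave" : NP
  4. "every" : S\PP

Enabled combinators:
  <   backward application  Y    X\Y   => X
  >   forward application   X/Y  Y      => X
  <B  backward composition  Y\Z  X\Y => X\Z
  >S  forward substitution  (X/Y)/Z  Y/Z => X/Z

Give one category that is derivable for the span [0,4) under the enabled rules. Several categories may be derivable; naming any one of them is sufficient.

PP

[0,5] S   <
  [0,4] PP   >
    [0,3] PP/NP   <
      [0,1] "this" : PP
      [1,3] (PP/NP)\PP   >
        [1,2] "clearly" : ((PP/NP)\PP)/N
        [2,3] "today" : N
    [3,4] "gave" : NP
  [4,5] "every" : S\PP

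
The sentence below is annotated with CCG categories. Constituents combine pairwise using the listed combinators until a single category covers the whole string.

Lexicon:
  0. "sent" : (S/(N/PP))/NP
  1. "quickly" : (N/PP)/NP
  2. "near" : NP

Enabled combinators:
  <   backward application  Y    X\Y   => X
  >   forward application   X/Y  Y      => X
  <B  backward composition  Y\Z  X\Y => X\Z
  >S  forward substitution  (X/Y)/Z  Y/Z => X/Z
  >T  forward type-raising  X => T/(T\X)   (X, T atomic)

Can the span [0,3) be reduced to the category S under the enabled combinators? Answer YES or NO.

YES

[0,3] S   >
  [0,2] S/NP   >S
    [0,1] "sent" : (S/(N/PP))/NP
    [1,2] "quickly" : (N/PP)/NP
  [2,3] "near" : NP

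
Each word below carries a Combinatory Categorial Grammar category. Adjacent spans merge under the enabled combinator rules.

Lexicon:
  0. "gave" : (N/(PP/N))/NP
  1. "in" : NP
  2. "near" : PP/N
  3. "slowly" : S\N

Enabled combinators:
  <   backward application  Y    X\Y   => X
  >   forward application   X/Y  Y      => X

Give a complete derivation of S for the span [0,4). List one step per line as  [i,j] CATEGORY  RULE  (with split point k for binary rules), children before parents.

[0,4] S   <
  [0,3] N   >
    [0,2] N/(PP/N)   >
      [0,1] "gave" : (N/(PP/N))/NP
      [1,2] "in" : NP
    [2,3] "near" : PP/N
  [3,4] "slowly" : S\N

[0,1] (N/(PP/N))/NP  lex  "gave"
[1,2] NP  lex  "in"
[0,2] N/(PP/N)  >  k=1
[2,3] PP/N  lex  "near"
[0,3] N  >  k=2
[3,4] S\N  lex  "slowly"
[0,4] S  <  k=3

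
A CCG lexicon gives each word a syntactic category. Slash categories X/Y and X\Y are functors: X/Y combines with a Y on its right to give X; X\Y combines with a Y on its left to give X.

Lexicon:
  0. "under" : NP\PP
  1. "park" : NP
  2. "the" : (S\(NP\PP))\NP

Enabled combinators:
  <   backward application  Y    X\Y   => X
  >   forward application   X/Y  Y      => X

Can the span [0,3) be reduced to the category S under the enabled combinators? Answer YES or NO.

YES

[0,3] S   <
  [0,1] "under" : NP\PP
  [1,3] S\(NP\PP)   <
    [1,2] "park" : NP
    [2,3] "the" : (S\(NP\PP))\NP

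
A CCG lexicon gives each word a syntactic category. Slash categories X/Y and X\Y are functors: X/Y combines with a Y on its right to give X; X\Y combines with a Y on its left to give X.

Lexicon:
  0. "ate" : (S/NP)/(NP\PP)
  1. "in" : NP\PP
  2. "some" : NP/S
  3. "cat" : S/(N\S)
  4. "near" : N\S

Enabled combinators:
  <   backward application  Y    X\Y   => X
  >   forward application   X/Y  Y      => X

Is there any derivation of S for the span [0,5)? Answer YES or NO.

YES

[0,5] S   >
  [0,2] S/NP   >
    [0,1] "ate" : (S/NP)/(NP\PP)
    [1,2] "in" : NP\PP
  [2,5] NP   >
    [2,3] "some" : NP/S
    [3,5] S   >
      [3,4] "cat" : S/(N\S)
      [4,5] "near" : N\S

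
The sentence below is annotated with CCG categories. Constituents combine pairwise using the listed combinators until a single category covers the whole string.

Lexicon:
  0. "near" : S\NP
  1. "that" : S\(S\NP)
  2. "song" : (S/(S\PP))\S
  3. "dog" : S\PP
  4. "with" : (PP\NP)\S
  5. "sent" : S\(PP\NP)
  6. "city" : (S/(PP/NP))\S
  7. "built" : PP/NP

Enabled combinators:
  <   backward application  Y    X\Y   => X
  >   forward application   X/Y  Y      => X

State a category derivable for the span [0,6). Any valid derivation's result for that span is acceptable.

[0,8] S   >
  [0,7] S/(PP/NP)   <
    [0,6] S   <
      [0,5] PP\NP   <
        [0,4] S   >
          [0,3] S/(S\PP)   <
            [0,2] S   <
              [0,1] "near" : S\NP
              [1,2] "that" : S\(S\NP)
            [2,3] "song" : (S/(S\PP))\S
          [3,4] "dog" : S\PP
        [4,5] "with" : (PP\NP)\S
      [5,6] "sent" : S\(PP\NP)
    [6,7] "city" : (S/(PP/NP))\S
  [7,8] "built" : PP/NP

S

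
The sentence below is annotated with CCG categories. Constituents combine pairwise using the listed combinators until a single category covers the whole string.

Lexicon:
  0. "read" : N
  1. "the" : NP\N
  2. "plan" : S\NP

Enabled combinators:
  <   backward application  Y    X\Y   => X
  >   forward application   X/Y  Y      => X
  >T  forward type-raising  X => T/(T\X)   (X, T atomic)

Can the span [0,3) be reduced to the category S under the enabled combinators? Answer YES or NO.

[0,3] S   <
  [0,2] NP   >
    [0,1] NP/(NP\N)   >T
      [0,1] "read" : N
    [1,2] "the" : NP\N
  [2,3] "plan" : S\NP

YES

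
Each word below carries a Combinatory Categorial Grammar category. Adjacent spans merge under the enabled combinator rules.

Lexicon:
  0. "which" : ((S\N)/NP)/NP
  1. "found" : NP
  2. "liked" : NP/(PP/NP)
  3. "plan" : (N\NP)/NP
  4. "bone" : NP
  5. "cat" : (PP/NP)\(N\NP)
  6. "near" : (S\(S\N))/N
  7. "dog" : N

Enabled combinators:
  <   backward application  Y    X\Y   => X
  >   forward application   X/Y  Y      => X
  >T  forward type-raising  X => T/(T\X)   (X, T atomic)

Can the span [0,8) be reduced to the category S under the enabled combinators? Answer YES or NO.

YES

[0,8] S   <
  [0,6] S\N   >
    [0,2] (S\N)/NP   >
      [0,1] "which" : ((S\N)/NP)/NP
      [1,2] "found" : NP
    [2,6] NP   >
      [2,3] "liked" : NP/(PP/NP)
      [3,6] PP/NP   <
        [3,5] N\NP   >
          [3,4] "plan" : (N\NP)/NP
          [4,5] "bone" : NP
        [5,6] "cat" : (PP/NP)\(N\NP)
  [6,8] S\(S\N)   >
    [6,7] "near" : (S\(S\N))/N
    [7,8] "dog" : N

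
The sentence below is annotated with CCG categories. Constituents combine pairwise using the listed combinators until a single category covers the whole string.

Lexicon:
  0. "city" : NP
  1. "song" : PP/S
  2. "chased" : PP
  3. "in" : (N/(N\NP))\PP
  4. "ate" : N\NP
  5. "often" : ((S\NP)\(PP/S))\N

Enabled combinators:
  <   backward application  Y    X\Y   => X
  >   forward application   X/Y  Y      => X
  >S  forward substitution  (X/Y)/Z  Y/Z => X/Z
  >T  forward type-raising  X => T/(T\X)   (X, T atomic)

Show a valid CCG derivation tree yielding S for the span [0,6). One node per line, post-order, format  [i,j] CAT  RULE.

[0,1] NP  lex  "city"
[0,1] S/(S\NP)  >T
[1,2] PP/S  lex  "song"
[2,3] PP  lex  "chased"
[3,4] (N/(N\NP))\PP  lex  "in"
[2,4] N/(N\NP)  <  k=3
[4,5] N\NP  lex  "ate"
[2,5] N  >  k=4
[5,6] ((S\NP)\(PP/S))\N  lex  "often"
[2,6] (S\NP)\(PP/S)  <  k=5
[1,6] S\NP  <  k=2
[0,6] S  >  k=1

[0,6] S   >
  [0,1] S/(S\NP)   >T
    [0,1] "city" : NP
  [1,6] S\NP   <
    [1,2] "song" : PP/S
    [2,6] (S\NP)\(PP/S)   <
      [2,5] N   >
        [2,4] N/(N\NP)   <
          [2,3] "chased" : PP
          [3,4] "in" : (N/(N\NP))\PP
        [4,5] "ate" : N\NP
      [5,6] "often" : ((S\NP)\(PP/S))\N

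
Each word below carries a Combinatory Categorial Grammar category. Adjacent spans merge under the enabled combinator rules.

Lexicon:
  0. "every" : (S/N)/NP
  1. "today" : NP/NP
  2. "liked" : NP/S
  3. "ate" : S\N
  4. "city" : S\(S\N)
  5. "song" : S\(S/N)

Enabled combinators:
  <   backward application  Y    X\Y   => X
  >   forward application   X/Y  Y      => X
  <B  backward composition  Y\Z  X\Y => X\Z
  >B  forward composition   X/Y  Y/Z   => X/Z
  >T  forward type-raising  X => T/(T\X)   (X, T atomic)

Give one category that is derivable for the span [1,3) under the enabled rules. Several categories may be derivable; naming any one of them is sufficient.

[0,6] S   <
  [0,5] S/N   >
    [0,1] "every" : (S/N)/NP
    [1,5] NP   >
      [1,3] NP/S   >B
        [1,2] "today" : NP/NP
        [2,3] "liked" : NP/S
      [3,5] S   <
        [3,4] "ate" : S\N
        [4,5] "city" : S\(S\N)
  [5,6] "song" : S\(S/N)

NP/S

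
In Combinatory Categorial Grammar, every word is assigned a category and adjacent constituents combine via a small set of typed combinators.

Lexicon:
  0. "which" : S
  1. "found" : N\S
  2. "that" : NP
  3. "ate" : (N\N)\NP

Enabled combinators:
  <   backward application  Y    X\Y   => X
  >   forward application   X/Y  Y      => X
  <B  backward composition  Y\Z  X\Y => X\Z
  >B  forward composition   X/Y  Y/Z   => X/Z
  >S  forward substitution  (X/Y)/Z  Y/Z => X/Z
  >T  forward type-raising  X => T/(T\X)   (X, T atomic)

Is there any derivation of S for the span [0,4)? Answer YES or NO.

NO

S N\S NP (N\N)\NP
CKY chart[0,4] = {N, N/(N\N), NP/(NP\N), PP/(PP\N), S/(S\N)}; S ∉ chart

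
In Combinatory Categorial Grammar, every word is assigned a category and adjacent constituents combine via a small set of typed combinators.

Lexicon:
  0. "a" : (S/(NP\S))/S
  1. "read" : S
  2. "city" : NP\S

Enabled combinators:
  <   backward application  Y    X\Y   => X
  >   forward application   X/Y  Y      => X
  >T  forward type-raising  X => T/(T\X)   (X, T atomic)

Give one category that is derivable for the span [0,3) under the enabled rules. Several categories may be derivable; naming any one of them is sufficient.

S

[0,3] S   >
  [0,2] S/(NP\S)   >
    [0,1] "a" : (S/(NP\S))/S
    [1,2] "read" : S
  [2,3] "city" : NP\S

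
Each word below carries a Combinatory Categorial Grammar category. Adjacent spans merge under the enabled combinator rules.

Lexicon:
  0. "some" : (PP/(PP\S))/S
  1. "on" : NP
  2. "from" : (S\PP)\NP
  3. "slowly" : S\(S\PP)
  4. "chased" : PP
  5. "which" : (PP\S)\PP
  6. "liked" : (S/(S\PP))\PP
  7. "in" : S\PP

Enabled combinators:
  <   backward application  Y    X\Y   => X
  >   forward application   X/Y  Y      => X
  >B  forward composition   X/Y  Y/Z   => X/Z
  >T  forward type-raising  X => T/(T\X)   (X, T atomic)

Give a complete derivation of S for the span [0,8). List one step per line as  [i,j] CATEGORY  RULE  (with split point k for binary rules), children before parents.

[0,1] (PP/(PP\S))/S  lex  "some"
[1,2] NP  lex  "on"
[2,3] (S\PP)\NP  lex  "from"
[1,3] S\PP  <  k=2
[3,4] S\(S\PP)  lex  "slowly"
[1,4] S  <  k=3
[0,4] PP/(PP\S)  >  k=1
[4,5] PP  lex  "chased"
[5,6] (PP\S)\PP  lex  "which"
[4,6] PP\S  <  k=5
[0,6] PP  >  k=4
[6,7] (S/(S\PP))\PP  lex  "liked"
[0,7] S/(S\PP)  <  k=6
[7,8] S\PP  lex  "in"
[0,8] S  >  k=7

[0,8] S   >
  [0,7] S/(S\PP)   <
    [0,6] PP   >
      [0,4] PP/(PP\S)   >
        [0,1] "some" : (PP/(PP\S))/S
        [1,4] S   <
          [1,3] S\PP   <
            [1,2] "on" : NP
            [2,3] "from" : (S\PP)\NP
          [3,4] "slowly" : S\(S\PP)
      [4,6] PP\S   <
        [4,5] "chased" : PP
        [5,6] "which" : (PP\S)\PP
    [6,7] "liked" : (S/(S\PP))\PP
  [7,8] "in" : S\PP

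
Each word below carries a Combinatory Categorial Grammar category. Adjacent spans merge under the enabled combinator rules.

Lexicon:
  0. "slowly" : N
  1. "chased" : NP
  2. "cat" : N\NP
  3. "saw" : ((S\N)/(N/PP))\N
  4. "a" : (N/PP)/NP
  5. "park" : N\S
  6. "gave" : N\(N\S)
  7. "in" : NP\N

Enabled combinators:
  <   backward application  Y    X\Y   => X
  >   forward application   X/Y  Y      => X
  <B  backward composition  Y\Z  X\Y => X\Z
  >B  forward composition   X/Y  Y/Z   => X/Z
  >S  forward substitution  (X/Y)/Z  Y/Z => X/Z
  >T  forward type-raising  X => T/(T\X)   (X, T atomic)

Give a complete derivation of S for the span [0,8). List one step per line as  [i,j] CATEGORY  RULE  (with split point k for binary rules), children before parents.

[0,1] N  lex  "slowly"
[1,2] NP  lex  "chased"
[1,2] N/(N\NP)  >T
[2,3] N\NP  lex  "cat"
[1,3] N  >  k=2
[3,4] ((S\N)/(N/PP))\N  lex  "saw"
[1,4] (S\N)/(N/PP)  <  k=3
[4,5] (N/PP)/NP  lex  "a"
[5,6] N\S  lex  "park"
[6,7] N\(N\S)  lex  "gave"
[5,7] N  <  k=6
[7,8] NP\N  lex  "in"
[5,8] NP  <  k=7
[4,8] N/PP  >  k=5
[1,8] S\N  >  k=4
[0,8] S  <  k=1

[0,8] S   <
  [0,1] "slowly" : N
  [1,8] S\N   >
    [1,4] (S\N)/(N/PP)   <
      [1,3] N   >
        [1,2] N/(N\NP)   >T
          [1,2] "chased" : NP
        [2,3] "cat" : N\NP
      [3,4] "saw" : ((S\N)/(N/PP))\N
    [4,8] N/PP   >
      [4,5] "a" : (N/PP)/NP
      [5,8] NP   <
        [5,7] N   <
          [5,6] "park" : N\S
          [6,7] "gave" : N\(N\S)
        [7,8] "in" : NP\N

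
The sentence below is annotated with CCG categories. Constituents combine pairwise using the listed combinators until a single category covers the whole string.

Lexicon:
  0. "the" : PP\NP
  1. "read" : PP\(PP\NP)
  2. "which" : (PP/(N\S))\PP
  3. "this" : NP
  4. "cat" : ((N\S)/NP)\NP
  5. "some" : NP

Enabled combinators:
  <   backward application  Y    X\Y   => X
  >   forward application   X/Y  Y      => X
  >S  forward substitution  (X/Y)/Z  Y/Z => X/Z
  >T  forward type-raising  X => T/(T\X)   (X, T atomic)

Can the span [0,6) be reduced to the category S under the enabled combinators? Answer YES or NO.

PP\NP PP\(PP\NP) (PP/(N\S))\PP NP ((N\S)/NP)\NP NP
CKY chart[0,6] = {N/(N\PP), NP/(NP\PP), PP, PP/(PP\PP), S/(S\PP)}; S ∉ chart

NO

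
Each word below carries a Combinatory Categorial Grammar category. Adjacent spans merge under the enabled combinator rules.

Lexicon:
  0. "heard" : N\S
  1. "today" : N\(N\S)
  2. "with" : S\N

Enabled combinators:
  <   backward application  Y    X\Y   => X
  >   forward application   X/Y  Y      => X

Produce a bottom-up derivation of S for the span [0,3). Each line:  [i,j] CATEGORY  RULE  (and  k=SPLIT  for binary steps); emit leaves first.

[0,3] S   <
  [0,2] N   <
    [0,1] "heard" : N\S
    [1,2] "today" : N\(N\S)
  [2,3] "with" : S\N

[0,1] N\S  lex  "heard"
[1,2] N\(N\S)  lex  "today"
[0,2] N  <  k=1
[2,3] S\N  lex  "with"
[0,3] S  <  k=2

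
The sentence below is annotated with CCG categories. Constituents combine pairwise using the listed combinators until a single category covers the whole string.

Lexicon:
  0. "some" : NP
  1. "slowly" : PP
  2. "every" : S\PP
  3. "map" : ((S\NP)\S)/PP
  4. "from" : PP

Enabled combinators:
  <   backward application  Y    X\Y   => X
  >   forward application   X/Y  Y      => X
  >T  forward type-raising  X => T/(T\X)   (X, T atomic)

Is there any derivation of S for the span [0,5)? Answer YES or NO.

[0,5] S   >
  [0,1] S/(S\NP)   >T
    [0,1] "some" : NP
  [1,5] S\NP   <
    [1,3] S   <
      [1,2] "slowly" : PP
      [2,3] "every" : S\PP
    [3,5] (S\NP)\S   >
      [3,4] "map" : ((S\NP)\S)/PP
      [4,5] "from" : PP

YES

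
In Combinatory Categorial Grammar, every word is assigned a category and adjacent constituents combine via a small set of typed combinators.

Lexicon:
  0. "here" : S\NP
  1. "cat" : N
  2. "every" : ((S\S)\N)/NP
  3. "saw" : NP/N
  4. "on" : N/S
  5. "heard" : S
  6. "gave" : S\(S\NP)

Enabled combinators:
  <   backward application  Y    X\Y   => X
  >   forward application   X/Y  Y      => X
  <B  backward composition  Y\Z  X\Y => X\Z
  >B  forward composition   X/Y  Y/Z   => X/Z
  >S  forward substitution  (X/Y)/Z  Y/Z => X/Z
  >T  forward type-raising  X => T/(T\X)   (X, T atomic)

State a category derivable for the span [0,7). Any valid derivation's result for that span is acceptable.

[0,7] S   <
  [0,6] S\NP   <B
    [0,1] "here" : S\NP
    [1,6] S\S   <
      [1,2] "cat" : N
      [2,6] (S\S)\N   >
        [2,3] "every" : ((S\S)\N)/NP
        [3,6] NP   >
          [3,5] NP/S   >B
            [3,4] "saw" : NP/N
            [4,5] "on" : N/S
          [5,6] "heard" : S
  [6,7] "gave" : S\(S\NP)

S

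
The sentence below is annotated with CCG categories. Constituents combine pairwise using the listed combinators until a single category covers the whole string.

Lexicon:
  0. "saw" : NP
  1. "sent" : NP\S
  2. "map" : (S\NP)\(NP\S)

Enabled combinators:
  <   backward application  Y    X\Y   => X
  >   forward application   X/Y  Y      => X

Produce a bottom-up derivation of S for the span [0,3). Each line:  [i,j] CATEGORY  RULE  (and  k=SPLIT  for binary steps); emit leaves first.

[0,1] NP  lex  "saw"
[1,2] NP\S  lex  "sent"
[2,3] (S\NP)\(NP\S)  lex  "map"
[1,3] S\NP  <  k=2
[0,3] S  <  k=1

[0,3] S   <
  [0,1] "saw" : NP
  [1,3] S\NP   <
    [1,2] "sent" : NP\S
    [2,3] "map" : (S\NP)\(NP\S)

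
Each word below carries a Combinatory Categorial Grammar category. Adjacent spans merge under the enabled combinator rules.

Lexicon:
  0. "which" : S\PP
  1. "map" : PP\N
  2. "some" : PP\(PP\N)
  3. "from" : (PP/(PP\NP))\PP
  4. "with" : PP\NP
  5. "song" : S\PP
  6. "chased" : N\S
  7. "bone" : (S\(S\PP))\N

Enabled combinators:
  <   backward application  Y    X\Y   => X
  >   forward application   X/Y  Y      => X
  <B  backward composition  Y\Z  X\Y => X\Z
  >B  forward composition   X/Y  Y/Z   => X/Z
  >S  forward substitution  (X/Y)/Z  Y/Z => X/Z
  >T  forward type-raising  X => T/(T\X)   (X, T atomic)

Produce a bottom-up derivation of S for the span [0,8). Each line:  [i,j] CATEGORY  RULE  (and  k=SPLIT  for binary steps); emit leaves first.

[0,1] S\PP  lex  "which"
[1,2] PP\N  lex  "map"
[2,3] PP\(PP\N)  lex  "some"
[1,3] PP  <  k=2
[3,4] (PP/(PP\NP))\PP  lex  "from"
[1,4] PP/(PP\NP)  <  k=3
[4,5] PP\NP  lex  "with"
[1,5] PP  >  k=4
[5,6] S\PP  lex  "song"
[6,7] N\S  lex  "chased"
[5,7] N\PP  <B  k=6
[1,7] N  <  k=5
[7,8] (S\(S\PP))\N  lex  "bone"
[1,8] S\(S\PP)  <  k=7
[0,8] S  <  k=1

[0,8] S   <
  [0,1] "which" : S\PP
  [1,8] S\(S\PP)   <
    [1,7] N   <
      [1,5] PP   >
        [1,4] PP/(PP\NP)   <
          [1,3] PP   <
            [1,2] "map" : PP\N
            [2,3] "some" : PP\(PP\N)
          [3,4] "from" : (PP/(PP\NP))\PP
        [4,5] "with" : PP\NP
      [5,7] N\PP   <B
        [5,6] "song" : S\PP
        [6,7] "chased" : N\S
    [7,8] "bone" : (S\(S\PP))\N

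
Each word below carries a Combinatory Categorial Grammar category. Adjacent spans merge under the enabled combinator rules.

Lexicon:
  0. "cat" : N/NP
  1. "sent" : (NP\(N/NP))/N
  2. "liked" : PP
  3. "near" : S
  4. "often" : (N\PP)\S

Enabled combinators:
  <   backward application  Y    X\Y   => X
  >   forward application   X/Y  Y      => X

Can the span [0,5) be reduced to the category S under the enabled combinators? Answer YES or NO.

N/NP (NP\(N/NP))/N PP S (N\PP)\S
CKY chart[0,5] = {NP}; S ∉ chart

NO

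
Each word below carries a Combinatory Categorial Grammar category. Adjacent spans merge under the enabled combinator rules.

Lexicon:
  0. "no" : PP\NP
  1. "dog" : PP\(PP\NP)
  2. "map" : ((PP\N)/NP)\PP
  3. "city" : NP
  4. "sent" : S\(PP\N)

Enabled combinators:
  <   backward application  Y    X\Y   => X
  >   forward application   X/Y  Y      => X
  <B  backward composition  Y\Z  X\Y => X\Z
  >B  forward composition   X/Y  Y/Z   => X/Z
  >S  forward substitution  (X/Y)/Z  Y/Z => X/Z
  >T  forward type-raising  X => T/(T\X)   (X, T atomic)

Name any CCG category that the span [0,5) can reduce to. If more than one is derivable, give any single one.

S

[0,5] S   <
  [0,4] PP\N   >
    [0,3] (PP\N)/NP   <
      [0,2] PP   <
        [0,1] "no" : PP\NP
        [1,2] "dog" : PP\(PP\NP)
      [2,3] "map" : ((PP\N)/NP)\PP
    [3,4] "city" : NP
  [4,5] "sent" : S\(PP\N)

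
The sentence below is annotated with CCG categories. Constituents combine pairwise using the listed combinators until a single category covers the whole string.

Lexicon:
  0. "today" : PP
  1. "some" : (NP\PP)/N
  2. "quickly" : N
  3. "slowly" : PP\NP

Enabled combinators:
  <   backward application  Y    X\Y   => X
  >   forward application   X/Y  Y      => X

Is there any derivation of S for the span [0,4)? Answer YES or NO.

PP (NP\PP)/N N PP\NP
CKY chart[0,4] = {PP}; S ∉ chart

NO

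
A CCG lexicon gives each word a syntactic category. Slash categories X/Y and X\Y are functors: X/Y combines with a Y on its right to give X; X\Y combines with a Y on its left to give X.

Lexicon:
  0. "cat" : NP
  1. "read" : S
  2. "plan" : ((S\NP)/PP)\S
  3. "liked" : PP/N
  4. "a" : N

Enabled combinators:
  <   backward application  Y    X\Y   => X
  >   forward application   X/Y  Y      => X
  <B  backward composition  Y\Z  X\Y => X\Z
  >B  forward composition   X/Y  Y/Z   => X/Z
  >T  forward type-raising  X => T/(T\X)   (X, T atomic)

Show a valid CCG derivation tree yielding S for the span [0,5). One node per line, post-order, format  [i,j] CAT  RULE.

[0,1] NP  lex  "cat"
[1,2] S  lex  "read"
[2,3] ((S\NP)/PP)\S  lex  "plan"
[1,3] (S\NP)/PP  <  k=2
[3,4] PP/N  lex  "liked"
[4,5] N  lex  "a"
[3,5] PP  >  k=4
[1,5] S\NP  >  k=3
[0,5] S  <  k=1

[0,5] S   <
  [0,1] "cat" : NP
  [1,5] S\NP   >
    [1,3] (S\NP)/PP   <
      [1,2] "read" : S
      [2,3] "plan" : ((S\NP)/PP)\S
    [3,5] PP   >
      [3,4] "liked" : PP/N
      [4,5] "a" : N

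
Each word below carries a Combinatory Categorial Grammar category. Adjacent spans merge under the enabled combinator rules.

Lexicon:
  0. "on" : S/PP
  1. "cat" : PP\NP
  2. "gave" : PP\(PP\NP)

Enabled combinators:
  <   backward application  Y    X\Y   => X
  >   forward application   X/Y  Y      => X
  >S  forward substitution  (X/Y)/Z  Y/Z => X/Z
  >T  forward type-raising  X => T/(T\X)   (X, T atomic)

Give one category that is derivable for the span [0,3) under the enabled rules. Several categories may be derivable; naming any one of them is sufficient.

[0,3] S   >
  [0,1] "on" : S/PP
  [1,3] PP   <
    [1,2] "cat" : PP\NP
    [2,3] "gave" : PP\(PP\NP)

S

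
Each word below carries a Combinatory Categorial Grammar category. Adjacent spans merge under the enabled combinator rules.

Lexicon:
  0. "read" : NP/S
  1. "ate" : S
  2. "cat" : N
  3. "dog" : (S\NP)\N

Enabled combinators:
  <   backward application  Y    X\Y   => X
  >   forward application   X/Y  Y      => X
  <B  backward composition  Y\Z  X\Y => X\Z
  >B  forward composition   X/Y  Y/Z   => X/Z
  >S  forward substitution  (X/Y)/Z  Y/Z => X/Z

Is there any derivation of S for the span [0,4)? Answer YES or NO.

YES

[0,4] S   <
  [0,2] NP   >
    [0,1] "read" : NP/S
    [1,2] "ate" : S
  [2,4] S\NP   <
    [2,3] "cat" : N
    [3,4] "dog" : (S\NP)\N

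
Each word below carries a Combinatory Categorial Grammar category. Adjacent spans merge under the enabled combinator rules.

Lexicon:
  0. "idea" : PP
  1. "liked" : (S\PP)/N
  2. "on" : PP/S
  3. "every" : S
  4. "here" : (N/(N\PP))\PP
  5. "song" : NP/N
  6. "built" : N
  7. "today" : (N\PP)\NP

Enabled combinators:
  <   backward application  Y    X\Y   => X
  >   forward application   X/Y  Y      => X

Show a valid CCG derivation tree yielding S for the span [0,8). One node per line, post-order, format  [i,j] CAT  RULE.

[0,1] PP  lex  "idea"
[1,2] (S\PP)/N  lex  "liked"
[2,3] PP/S  lex  "on"
[3,4] S  lex  "every"
[2,4] PP  >  k=3
[4,5] (N/(N\PP))\PP  lex  "here"
[2,5] N/(N\PP)  <  k=4
[5,6] NP/N  lex  "song"
[6,7] N  lex  "built"
[5,7] NP  >  k=6
[7,8] (N\PP)\NP  lex  "today"
[5,8] N\PP  <  k=7
[2,8] N  >  k=5
[1,8] S\PP  >  k=2
[0,8] S  <  k=1

[0,8] S   <
  [0,1] "idea" : PP
  [1,8] S\PP   >
    [1,2] "liked" : (S\PP)/N
    [2,8] N   >
      [2,5] N/(N\PP)   <
        [2,4] PP   >
          [2,3] "on" : PP/S
          [3,4] "every" : S
        [4,5] "here" : (N/(N\PP))\PP
      [5,8] N\PP   <
        [5,7] NP   >
          [5,6] "song" : NP/N
          [6,7] "built" : N
        [7,8] "today" : (N\PP)\NP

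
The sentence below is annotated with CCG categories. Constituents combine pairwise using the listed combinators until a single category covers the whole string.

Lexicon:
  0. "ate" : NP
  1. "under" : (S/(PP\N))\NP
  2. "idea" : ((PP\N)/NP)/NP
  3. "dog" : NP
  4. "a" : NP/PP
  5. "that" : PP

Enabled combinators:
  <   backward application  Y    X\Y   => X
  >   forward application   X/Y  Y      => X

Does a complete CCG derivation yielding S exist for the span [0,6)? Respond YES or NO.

YES

[0,6] S   >
  [0,2] S/(PP\N)   <
    [0,1] "ate" : NP
    [1,2] "under" : (S/(PP\N))\NP
  [2,6] PP\N   >
    [2,4] (PP\N)/NP   >
      [2,3] "idea" : ((PP\N)/NP)/NP
      [3,4] "dog" : NP
    [4,6] NP   >
      [4,5] "a" : NP/PP
      [5,6] "that" : PP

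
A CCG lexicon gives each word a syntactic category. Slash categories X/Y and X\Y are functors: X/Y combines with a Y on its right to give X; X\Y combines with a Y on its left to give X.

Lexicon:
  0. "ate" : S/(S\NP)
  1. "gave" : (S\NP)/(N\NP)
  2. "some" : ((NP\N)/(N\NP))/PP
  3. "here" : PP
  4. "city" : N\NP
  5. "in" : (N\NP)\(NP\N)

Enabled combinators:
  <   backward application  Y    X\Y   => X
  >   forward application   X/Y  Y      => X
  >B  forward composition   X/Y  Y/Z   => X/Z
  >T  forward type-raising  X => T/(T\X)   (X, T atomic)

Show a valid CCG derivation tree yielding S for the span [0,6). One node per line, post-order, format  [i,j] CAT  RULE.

[0,6] S   >
  [0,1] "ate" : S/(S\NP)
  [1,6] S\NP   >
    [1,2] "gave" : (S\NP)/(N\NP)
    [2,6] N\NP   <
      [2,5] NP\N   >
        [2,4] (NP\N)/(N\NP)   >
          [2,3] "some" : ((NP\N)/(N\NP))/PP
          [3,4] "here" : PP
        [4,5] "city" : N\NP
      [5,6] "in" : (N\NP)\(NP\N)

[0,1] S/(S\NP)  lex  "ate"
[1,2] (S\NP)/(N\NP)  lex  "gave"
[2,3] ((NP\N)/(N\NP))/PP  lex  "some"
[3,4] PP  lex  "here"
[2,4] (NP\N)/(N\NP)  >  k=3
[4,5] N\NP  lex  "city"
[2,5] NP\N  >  k=4
[5,6] (N\NP)\(NP\N)  lex  "in"
[2,6] N\NP  <  k=5
[1,6] S\NP  >  k=2
[0,6] S  >  k=1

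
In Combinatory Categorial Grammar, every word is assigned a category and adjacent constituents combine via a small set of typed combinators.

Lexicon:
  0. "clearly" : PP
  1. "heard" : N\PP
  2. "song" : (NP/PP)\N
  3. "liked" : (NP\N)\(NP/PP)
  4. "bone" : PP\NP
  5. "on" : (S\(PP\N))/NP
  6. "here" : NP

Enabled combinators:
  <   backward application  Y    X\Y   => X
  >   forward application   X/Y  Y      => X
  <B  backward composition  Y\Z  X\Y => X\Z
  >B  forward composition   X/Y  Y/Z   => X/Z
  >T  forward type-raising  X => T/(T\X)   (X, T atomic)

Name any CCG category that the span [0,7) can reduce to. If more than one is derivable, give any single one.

[0,7] S   <
  [0,5] PP\N   <B
    [0,4] NP\N   <
      [0,3] NP/PP   <
        [0,2] N   >
          [0,1] N/(N\PP)   >T
            [0,1] "clearly" : PP
          [1,2] "heard" : N\PP
        [2,3] "song" : (NP/PP)\N
      [3,4] "liked" : (NP\N)\(NP/PP)
    [4,5] "bone" : PP\NP
  [5,7] S\(PP\N)   >
    [5,6] "on" : (S\(PP\N))/NP
    [6,7] "here" : NP

S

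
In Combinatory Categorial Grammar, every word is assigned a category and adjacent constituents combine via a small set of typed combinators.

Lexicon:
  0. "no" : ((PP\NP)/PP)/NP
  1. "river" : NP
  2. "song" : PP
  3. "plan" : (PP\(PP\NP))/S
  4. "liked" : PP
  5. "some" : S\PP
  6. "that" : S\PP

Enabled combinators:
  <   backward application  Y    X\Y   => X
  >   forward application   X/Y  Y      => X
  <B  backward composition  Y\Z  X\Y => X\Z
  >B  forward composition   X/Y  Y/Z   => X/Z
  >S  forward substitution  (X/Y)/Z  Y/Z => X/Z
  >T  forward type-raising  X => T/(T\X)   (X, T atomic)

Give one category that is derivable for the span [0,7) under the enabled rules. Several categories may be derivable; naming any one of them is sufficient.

S

[0,7] S   <
  [0,6] PP   <
    [0,3] PP\NP   >
      [0,2] (PP\NP)/PP   >
        [0,1] "no" : ((PP\NP)/PP)/NP
        [1,2] "river" : NP
      [2,3] "song" : PP
    [3,6] PP\(PP\NP)   >
      [3,4] "plan" : (PP\(PP\NP))/S
      [4,6] S   >
        [4,5] S/(S\PP)   >T
          [4,5] "liked" : PP
        [5,6] "some" : S\PP
  [6,7] "that" : S\PP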